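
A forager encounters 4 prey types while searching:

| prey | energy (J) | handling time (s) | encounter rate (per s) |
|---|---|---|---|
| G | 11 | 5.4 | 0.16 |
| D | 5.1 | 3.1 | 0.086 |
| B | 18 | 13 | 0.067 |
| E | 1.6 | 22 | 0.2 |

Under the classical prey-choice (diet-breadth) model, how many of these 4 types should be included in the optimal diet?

Rank by E/h (J/s): G 2.04, D 1.65, B 1.38, E 0.0727. Include each in turn until the next type's E/h falls below the running intake rate.
Rate on top 1: 0.9442. D: 1.65 > 0.9442 → include.
Rate on top 2: 1.032. B: 1.38 > 1.032 → include.
Rate on top 3: 1.134. E: 0.0727 < 1.134 → exclude; stop.
Optimal diet: G, D, B — 3 of 4 types.

3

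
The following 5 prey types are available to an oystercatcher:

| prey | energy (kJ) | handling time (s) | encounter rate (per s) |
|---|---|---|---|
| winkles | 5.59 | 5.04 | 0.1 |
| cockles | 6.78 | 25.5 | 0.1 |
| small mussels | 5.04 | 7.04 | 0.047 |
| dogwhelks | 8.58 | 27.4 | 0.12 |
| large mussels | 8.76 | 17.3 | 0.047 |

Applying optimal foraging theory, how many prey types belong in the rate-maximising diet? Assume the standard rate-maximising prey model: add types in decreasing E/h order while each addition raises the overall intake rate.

3

Profitabilities (E/h, kJ/s): winkles 1.11, small mussels 0.716, large mussels 0.506, dogwhelks 0.313, cockles 0.266. Add prey in this order while the next type's profitability exceeds the intake rate on those already taken.
Rate on top 1: 0.3717. small mussels: 0.716 > 0.3717 → include.
Rate on top 2: 0.4338. large mussels: 0.506 > 0.4338 → include.
Rate on top 3: 0.456. dogwhelks: 0.313 < 0.456 → exclude; stop.
Optimal diet: winkles, small mussels, large mussels — 3 of 5 types.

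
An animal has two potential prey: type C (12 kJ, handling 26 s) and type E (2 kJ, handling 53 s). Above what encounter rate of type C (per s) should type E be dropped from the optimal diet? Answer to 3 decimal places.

0.003 per s

The zero-one rule: include type E iff E₂/h₂ > λE₁/(1+λh₁). Equality gives the switch point.
λE₁h₂ = E₂ + λE₂h₁ ⇒ λ = E₂/(E₁h₂ − E₂h₁) = 2/(636 − 52) = 0.003425 per s.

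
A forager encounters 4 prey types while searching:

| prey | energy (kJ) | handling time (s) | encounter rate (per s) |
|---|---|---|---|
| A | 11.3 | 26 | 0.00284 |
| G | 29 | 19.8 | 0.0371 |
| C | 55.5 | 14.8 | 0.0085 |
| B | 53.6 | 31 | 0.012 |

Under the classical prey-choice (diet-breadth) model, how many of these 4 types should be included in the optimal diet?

3

Rank by E/h (kJ/s): C 3.75, B 1.73, G 1.46, A 0.435. Include each in turn until the next type's E/h falls below the running intake rate.
Rate on top 1: 0.419. B: 1.73 > 0.419 → include.
Rate on top 2: 0.7444. G: 1.46 > 0.7444 → include.
Rate on top 3: 0.9814. A: 0.435 < 0.9814 → exclude; stop.
Optimal diet: C, B, G — 3 of 4 types.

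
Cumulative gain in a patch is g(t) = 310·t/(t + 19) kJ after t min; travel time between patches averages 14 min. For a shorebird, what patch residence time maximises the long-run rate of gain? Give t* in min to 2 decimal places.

Maximise g(t)/(T+t): set derivative to zero → g'(t)(T+t) = g(t).
g'(t) = 310·19/(t + 19)². Setting 310·19/(t+19)² = 310t/[(t+19)(14+t)] gives 19(14+t) = t(t+19), so t² = 19×14 = 266.
t* = √266 = 16.31 min.

16.31 min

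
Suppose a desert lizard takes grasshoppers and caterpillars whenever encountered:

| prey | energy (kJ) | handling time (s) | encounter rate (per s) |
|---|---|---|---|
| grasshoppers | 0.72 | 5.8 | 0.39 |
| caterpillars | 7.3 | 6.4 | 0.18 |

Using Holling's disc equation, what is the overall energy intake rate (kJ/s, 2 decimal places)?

Energy encountered per unit search time: 0.39×0.72 + 0.18×7.3 = 1.595 kJ/s.
Handling time per unit search time: 0.39×5.8 + 0.18×6.4 = 3.414.
Rate = 1.595/(1 + 3.414) = 0.3613 kJ/s.

0.36 kJ/s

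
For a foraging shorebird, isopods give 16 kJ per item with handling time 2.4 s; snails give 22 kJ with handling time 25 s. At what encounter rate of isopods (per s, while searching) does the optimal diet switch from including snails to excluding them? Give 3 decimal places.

0.063 per s

At the threshold, the rate on isopods alone equals the profitability of snails: λ·16/(1 + λ·2.4) = 22/25 = 0.88.
Rearranging, λ(16 − 0.88×2.4) = 0.88, so λ = 0.88/13.89 = 0.06336 per s.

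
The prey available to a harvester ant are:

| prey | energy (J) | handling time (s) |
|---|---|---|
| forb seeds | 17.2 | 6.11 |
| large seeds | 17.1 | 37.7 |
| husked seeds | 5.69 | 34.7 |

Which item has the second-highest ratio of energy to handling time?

large seeds

Profitability E/h (J/s): forb seeds = 17.2/6.11 = 2.82, large seeds = 17.1/37.7 = 0.454, husked seeds = 5.69/34.7 = 0.164.
Ranked: forb seeds > large seeds > husked seeds.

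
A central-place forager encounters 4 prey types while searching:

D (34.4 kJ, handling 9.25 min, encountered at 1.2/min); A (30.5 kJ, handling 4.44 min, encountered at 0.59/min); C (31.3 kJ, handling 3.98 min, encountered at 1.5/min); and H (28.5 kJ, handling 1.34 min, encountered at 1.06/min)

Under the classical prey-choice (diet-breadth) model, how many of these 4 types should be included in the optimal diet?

1

E/h in descending order: H 21.3, C 7.86, A 6.87, D 3.72 kJ/min. The optimal diet is the largest prefix of this list for which every included type satisfies E_i/h_i > R on the types above it.
Rate on top 1: 12.48. C: 7.86 < 12.48 → exclude; stop.
Optimal diet: H — 1 of 4 types.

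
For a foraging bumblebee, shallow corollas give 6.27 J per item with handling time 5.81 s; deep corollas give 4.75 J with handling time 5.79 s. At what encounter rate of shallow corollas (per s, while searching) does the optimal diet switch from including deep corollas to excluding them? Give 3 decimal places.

The zero-one rule: include deep corollas iff E₂/h₂ > λE₁/(1+λh₁). Equality gives the switch point.
λE₁h₂ = E₂ + λE₂h₁ ⇒ λ = E₂/(E₁h₂ − E₂h₁) = 4.75/(36.3 − 27.6) = 0.5456 per s.

0.546 per s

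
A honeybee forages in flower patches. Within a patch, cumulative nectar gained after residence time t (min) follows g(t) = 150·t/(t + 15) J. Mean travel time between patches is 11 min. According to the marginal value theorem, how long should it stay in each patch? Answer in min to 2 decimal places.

12.85 min

Maximise g(t)/(T+t): set derivative to zero → g'(t)(T+t) = g(t).
g'(t) = 150·15/(t + 15)². Setting 150·15/(t+15)² = 150t/[(t+15)(11+t)] gives 15(11+t) = t(t+15), so t² = 15×11 = 165.
t* = √165 = 12.85 min.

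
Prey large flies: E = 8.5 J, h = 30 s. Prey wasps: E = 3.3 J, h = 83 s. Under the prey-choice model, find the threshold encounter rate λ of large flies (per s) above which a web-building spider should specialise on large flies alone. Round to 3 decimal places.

0.005 per s

At the threshold, the rate on large flies alone equals the profitability of wasps: λ·8.5/(1 + λ·30) = 3.3/83 = 0.03976.
Rearranging, λ(8.5 − 0.03976×30) = 0.03976, so λ = 0.03976/7.307 = 0.005441 per s.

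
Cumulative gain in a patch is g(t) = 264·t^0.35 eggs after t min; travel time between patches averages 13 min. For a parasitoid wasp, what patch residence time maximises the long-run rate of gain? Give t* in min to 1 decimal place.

7.0 min

By the marginal value theorem, leave when the instantaneous gain rate g'(t) equals the habitat-wide average g(t)/(T + t).
g'(t) = 0.35·264·t^-0.65. Setting 0.35·264·t^-0.65 = 264·t^0.35/(13+t) gives 0.35(13+t) = t, so 0.65·t = 0.35×13.
t* = 0.35×13/0.65 = 7 min.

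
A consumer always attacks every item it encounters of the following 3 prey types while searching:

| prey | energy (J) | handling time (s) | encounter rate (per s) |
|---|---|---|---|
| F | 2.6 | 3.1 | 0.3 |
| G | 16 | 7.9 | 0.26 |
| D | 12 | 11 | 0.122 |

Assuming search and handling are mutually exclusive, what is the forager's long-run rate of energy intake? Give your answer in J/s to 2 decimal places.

1.20 J/s

R = Σλ_iE_i / (1 + Σλ_ih_i)
Numerator: 0.3×2.6 + 0.26×16 + 0.122×12 = 6.404
Denominator: 1 + 0.3×3.1 + 0.26×7.9 + 0.122×11 = 5.326
R = 6.404/5.326 = 1.202 J/s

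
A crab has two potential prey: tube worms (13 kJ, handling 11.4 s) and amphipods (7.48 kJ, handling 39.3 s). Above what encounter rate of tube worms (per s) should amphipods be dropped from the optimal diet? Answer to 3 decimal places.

0.018 per s

The zero-one rule: include amphipods iff E₂/h₂ > λE₁/(1+λh₁). Equality gives the switch point.
λE₁h₂ = E₂ + λE₂h₁ ⇒ λ = E₂/(E₁h₂ − E₂h₁) = 7.48/(510.9 − 85.27) = 0.01757 per s.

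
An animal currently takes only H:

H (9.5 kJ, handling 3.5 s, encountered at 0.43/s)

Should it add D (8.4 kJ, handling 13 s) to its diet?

Intake rate on the current diet: R = (0.43×9.5) / (1 + 0.43×3.5) = 4.085/2.505 = 1.631 kJ/s.
Profitability of D: 8.4/13 = 0.6462 kJ/s.
Since 0.6462 < R, time spent handling D is better spent searching.

No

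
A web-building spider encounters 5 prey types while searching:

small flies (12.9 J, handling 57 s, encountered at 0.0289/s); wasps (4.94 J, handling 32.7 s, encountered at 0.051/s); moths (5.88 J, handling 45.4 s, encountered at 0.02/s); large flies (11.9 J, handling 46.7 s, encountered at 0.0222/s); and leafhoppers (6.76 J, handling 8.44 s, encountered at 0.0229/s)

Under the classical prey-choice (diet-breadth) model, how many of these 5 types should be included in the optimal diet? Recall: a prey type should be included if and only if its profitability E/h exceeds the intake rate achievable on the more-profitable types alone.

E/h in descending order: leafhoppers 0.801, large flies 0.255, small flies 0.226, wasps 0.151, moths 0.13 J/s. The optimal diet is the largest prefix of this list for which every included type satisfies E_i/h_i > R on the types above it.
Rate on top 1: 0.1297. large flies: 0.255 > 0.1297 → include.
Rate on top 2: 0.1879. small flies: 0.226 > 0.1879 → include.
Rate on top 3: 0.2042. wasps: 0.151 < 0.2042 → exclude; stop.
Optimal diet: leafhoppers, large flies, small flies — 3 of 5 types.

3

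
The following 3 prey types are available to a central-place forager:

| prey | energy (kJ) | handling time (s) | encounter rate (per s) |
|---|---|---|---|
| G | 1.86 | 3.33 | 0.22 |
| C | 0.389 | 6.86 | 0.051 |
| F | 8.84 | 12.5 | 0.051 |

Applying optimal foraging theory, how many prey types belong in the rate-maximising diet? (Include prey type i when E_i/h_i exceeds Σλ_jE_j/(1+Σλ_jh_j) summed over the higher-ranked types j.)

2

Rank by E/h (kJ/s): F 0.707, G 0.559, C 0.0567. Include each in turn until the next type's E/h falls below the running intake rate.
Rate on top 1: 0.2753. G: 0.559 > 0.2753 → include.
Rate on top 2: 0.3629. C: 0.0567 < 0.3629 → exclude; stop.
Optimal diet: F, G — 2 of 3 types.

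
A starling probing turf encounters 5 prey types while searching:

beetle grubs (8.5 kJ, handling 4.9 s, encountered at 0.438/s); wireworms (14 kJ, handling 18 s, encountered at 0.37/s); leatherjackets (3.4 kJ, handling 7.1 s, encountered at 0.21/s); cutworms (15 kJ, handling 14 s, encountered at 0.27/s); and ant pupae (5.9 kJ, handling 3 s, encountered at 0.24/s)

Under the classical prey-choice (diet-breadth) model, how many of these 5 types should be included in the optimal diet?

2

Profitabilities (E/h, kJ/s): ant pupae 1.97, beetle grubs 1.73, cutworms 1.07, wireworms 0.778, leatherjackets 0.479. Add prey in this order while the next type's profitability exceeds the intake rate on those already taken.
Rate on top 1: 0.8233. beetle grubs: 1.73 > 0.8233 → include.
Rate on top 2: 1.329. cutworms: 1.07 < 1.329 → exclude; stop.
Optimal diet: ant pupae, beetle grubs — 2 of 5 types.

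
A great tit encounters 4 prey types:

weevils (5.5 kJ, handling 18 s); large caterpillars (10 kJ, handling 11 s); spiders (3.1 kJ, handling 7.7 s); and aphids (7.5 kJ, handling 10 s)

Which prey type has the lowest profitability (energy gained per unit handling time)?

weevils

In descending order of E/h:
large caterpillars: 10/11 = 0.909 kJ/s
aphids: 7.5/10 = 0.75 kJ/s
spiders: 3.1/7.7 = 0.403 kJ/s
weevils: 5.5/18 = 0.306 kJ/s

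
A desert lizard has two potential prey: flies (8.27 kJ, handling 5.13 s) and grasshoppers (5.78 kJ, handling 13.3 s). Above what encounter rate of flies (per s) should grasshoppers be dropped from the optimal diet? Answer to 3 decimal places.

0.072 per s

Drop grasshoppers once their profitability E₂/h₂ falls below the rate achievable on flies alone: E₂/h₂ = λE₁/(1 + λh₁).
Solve for λ: λE₁h₂ = E₂(1 + λh₁) → λ(E₁h₂ − E₂h₁) = E₂ → λ = E₂/(E₁h₂ − E₂h₁).
λ = 5.78/(8.27×13.3 − 5.78×5.13) = 5.78/80.34 = 0.07194 per s.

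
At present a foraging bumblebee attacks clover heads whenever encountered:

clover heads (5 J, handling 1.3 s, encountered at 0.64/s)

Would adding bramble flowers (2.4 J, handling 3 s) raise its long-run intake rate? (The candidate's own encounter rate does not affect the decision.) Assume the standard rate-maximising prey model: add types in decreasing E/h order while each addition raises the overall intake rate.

No

On clover heads alone, R = ΣλE/(1+Σλh) = 3.2/1.832 = 1.747 J/s.
bramble flowers: E/h = 2.4/3 = 0.8 J/s.
0.8 < 1.747, so adding bramble flowers would lower the average — exclude it.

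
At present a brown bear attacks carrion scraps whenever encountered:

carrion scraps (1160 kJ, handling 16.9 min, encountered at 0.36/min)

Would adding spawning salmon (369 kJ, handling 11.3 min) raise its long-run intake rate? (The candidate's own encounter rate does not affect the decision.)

No

Intake rate on the current diet: R = (0.36×1160) / (1 + 0.36×16.9) = 417.6/7.084 = 58.95 kJ/min.
spawning salmon: E/h = 369/11.3 = 32.65 kJ/min.
32.65 < 58.95, so adding spawning salmon would lower the average — exclude it.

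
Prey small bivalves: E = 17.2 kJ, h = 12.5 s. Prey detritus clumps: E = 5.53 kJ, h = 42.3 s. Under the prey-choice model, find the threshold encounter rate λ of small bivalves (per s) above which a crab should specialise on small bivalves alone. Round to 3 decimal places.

Drop detritus clumps once their profitability E₂/h₂ falls below the rate achievable on small bivalves alone: E₂/h₂ = λE₁/(1 + λh₁).
Solve for λ: λE₁h₂ = E₂(1 + λh₁) → λ(E₁h₂ − E₂h₁) = E₂ → λ = E₂/(E₁h₂ − E₂h₁).
λ = 5.53/(17.2×42.3 − 5.53×12.5) = 5.53/658.4 = 0.008399 per s.

0.008 per s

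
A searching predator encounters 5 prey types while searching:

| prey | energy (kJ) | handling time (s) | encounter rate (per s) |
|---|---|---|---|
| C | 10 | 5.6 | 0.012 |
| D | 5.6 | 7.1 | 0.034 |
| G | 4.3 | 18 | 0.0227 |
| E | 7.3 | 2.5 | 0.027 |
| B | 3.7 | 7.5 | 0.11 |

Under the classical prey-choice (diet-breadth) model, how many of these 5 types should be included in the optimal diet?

4

Rank by E/h (kJ/s): E 2.92, C 1.79, D 0.789, B 0.493, G 0.239. Include each in turn until the next type's E/h falls below the running intake rate.
Rate on top 1: 0.1846. C: 1.79 > 0.1846 → include.
Rate on top 2: 0.2795. D: 0.789 > 0.2795 → include.
Rate on top 3: 0.3688. B: 0.493 > 0.3688 → include.
Rate on top 4: 0.4155. G: 0.239 < 0.4155 → exclude; stop.
Optimal diet: E, C, D, B — 4 of 5 types.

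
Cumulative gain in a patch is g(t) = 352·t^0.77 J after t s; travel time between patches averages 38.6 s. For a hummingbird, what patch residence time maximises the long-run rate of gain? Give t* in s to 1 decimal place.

By the marginal value theorem, leave when the instantaneous gain rate g'(t) equals the habitat-wide average g(t)/(T + t).
g'(t) = 0.77·352·t^-0.23. Setting 0.77·352·t^-0.23 = 352·t^0.77/(38.6+t) gives 0.77(38.6+t) = t, so 0.23·t = 0.77×38.6.
t* = 0.77×38.6/0.23 = 129.2 s.

129.2 s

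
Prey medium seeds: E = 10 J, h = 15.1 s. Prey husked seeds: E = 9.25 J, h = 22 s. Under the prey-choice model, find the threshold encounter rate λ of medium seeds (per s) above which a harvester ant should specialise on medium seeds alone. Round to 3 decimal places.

0.115 per s

Drop husked seeds once their profitability E₂/h₂ falls below the rate achievable on medium seeds alone: E₂/h₂ = λE₁/(1 + λh₁).
Solve for λ: λE₁h₂ = E₂(1 + λh₁) → λ(E₁h₂ − E₂h₁) = E₂ → λ = E₂/(E₁h₂ − E₂h₁).
λ = 9.25/(10×22 − 9.25×15.1) = 9.25/80.33 = 0.1152 per s.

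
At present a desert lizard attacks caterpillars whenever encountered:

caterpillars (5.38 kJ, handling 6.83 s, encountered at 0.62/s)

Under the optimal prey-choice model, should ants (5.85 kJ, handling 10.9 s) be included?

No

Current rate: (0.62×5.38)/(1 + 0.62×6.83) = 0.6372 kJ/s.
Profitability of ants: 5.85/10.9 = 0.5367 kJ/s.
0.5367 < 0.6372, so adding ants would lower the average — exclude it.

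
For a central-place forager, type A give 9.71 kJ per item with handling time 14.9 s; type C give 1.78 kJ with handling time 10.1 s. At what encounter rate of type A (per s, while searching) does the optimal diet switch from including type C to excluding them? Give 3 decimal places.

0.025 per s

Drop type C once their profitability E₂/h₂ falls below the rate achievable on type A alone: E₂/h₂ = λE₁/(1 + λh₁).
Solve for λ: λE₁h₂ = E₂(1 + λh₁) → λ(E₁h₂ − E₂h₁) = E₂ → λ = E₂/(E₁h₂ − E₂h₁).
λ = 1.78/(9.71×10.1 − 1.78×14.9) = 1.78/71.55 = 0.02488 per s.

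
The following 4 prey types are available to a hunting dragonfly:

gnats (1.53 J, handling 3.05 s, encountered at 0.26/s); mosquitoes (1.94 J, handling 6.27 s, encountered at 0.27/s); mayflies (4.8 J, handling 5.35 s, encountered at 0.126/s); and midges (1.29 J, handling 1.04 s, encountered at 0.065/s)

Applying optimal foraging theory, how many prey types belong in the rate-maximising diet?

Profitabilities (E/h, J/s): midges 1.24, mayflies 0.897, gnats 0.502, mosquitoes 0.309. Add prey in this order while the next type's profitability exceeds the intake rate on those already taken.
Rate on top 1: 0.07854. mayflies: 0.897 > 0.07854 → include.
Rate on top 2: 0.3954. gnats: 0.502 > 0.3954 → include.
Rate on top 3: 0.4286. mosquitoes: 0.309 < 0.4286 → exclude; stop.
Optimal diet: midges, mayflies, gnats — 3 of 4 types.

3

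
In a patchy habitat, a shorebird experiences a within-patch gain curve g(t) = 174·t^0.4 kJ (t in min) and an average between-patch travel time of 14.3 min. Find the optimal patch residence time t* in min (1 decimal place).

9.5 min

Optimal t* satisfies g'(t*) = g(t*)/(T + t*).
g'(t) = 0.4·174·t^-0.6. Setting 0.4·174·t^-0.6 = 174·t^0.4/(14.3+t) gives 0.4(14.3+t) = t, so 0.60·t = 0.4×14.3.
t* = 0.4×14.3/0.60 = 9.533 min.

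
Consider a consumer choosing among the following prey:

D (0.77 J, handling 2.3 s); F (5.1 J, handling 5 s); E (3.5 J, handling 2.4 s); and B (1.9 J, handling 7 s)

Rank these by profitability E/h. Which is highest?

Profitability E/h (J/s): D = 0.77/2.3 = 0.335, F = 5.1/5 = 1.02, E = 3.5/2.4 = 1.46, B = 1.9/7 = 0.271.
Ranked: E > F > D > B.

E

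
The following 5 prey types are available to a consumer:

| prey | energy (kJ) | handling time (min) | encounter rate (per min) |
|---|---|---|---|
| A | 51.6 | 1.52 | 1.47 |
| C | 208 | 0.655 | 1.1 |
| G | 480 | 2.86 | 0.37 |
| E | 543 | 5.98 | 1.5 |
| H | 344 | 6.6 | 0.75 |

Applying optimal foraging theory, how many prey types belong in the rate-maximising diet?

Profitabilities (E/h, kJ/min): C 318, G 168, E 90.8, H 52.1, A 33.9. Add prey in this order while the next type's profitability exceeds the intake rate on those already taken.
Rate on top 1: 133. G: 168 > 133 → include.
Rate on top 2: 146.3. E: 90.8 < 146.3 → exclude; stop.
Optimal diet: C, G — 2 of 5 types.

2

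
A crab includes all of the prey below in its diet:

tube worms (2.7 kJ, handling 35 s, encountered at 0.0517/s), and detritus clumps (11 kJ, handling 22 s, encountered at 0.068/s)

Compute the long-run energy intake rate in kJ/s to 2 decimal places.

R = Σλ_iE_i / (1 + Σλ_ih_i)
Numerator: 0.0517×2.7 + 0.068×11 = 0.8876
Denominator: 1 + 0.0517×35 + 0.068×22 = 4.306
R = 0.8876/4.306 = 0.2062 kJ/s

0.21 kJ/s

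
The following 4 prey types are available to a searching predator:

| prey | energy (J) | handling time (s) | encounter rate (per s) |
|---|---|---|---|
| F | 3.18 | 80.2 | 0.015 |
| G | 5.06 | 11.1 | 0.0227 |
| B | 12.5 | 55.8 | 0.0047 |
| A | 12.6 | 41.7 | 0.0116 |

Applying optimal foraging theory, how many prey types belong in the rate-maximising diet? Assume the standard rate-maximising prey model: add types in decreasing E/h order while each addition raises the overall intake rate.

3

E/h in descending order: G 0.456, A 0.302, B 0.224, F 0.0397 J/s. The optimal diet is the largest prefix of this list for which every included type satisfies E_i/h_i > R on the types above it.
Rate on top 1: 0.09175. A: 0.302 > 0.09175 → include.
Rate on top 2: 0.1504. B: 0.224 > 0.1504 → include.
Rate on top 3: 0.1601. F: 0.0397 < 0.1601 → exclude; stop.
Optimal diet: G, A, B — 3 of 4 types.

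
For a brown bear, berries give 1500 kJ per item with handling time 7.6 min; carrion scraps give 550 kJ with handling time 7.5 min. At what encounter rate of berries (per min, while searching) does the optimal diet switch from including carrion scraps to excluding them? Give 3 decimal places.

At the threshold, the rate on berries alone equals the profitability of carrion scraps: λ·1500/(1 + λ·7.6) = 550/7.5 = 73.33.
Rearranging, λ(1500 − 73.33×7.6) = 73.33, so λ = 73.33/942.7 = 0.07779 per min.

0.078 per min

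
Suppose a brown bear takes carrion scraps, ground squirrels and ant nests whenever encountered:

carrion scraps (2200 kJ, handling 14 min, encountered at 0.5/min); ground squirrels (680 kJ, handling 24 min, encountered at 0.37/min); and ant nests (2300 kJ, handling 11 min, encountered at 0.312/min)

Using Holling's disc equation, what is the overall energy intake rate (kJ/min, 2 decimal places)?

R = (0.5×2200 + 0.37×680 + 0.312×2300) / (1 + 0.5×14 + 0.37×24 + 0.312×11) = 2069/20.31 = 101.9 kJ/min.

101.87 kJ/min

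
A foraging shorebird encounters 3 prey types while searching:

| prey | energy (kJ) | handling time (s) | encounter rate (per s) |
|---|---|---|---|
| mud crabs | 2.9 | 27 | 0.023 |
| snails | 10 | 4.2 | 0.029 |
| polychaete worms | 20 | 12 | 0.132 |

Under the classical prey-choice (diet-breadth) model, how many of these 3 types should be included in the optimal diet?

E/h in descending order: snails 2.38, polychaete worms 1.67, mud crabs 0.107 kJ/s. The optimal diet is the largest prefix of this list for which every included type satisfies E_i/h_i > R on the types above it.
Rate on top 1: 0.2585. polychaete worms: 1.67 > 0.2585 → include.
Rate on top 2: 1.083. mud crabs: 0.107 < 1.083 → exclude; stop.
Optimal diet: snails, polychaete worms — 2 of 3 types.

2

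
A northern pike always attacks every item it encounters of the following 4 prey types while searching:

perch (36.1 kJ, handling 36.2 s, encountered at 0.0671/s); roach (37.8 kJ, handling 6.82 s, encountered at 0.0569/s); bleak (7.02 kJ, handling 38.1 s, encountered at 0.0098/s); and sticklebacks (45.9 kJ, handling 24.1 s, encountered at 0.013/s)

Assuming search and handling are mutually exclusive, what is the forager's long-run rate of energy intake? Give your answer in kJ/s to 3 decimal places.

1.163 kJ/s

Energy encountered per unit search time: 0.0671×36.1 + 0.0569×37.8 + 0.0098×7.02 + 0.013×45.9 = 5.239 kJ/s.
Handling time per unit search time: 0.0671×36.2 + 0.0569×6.82 + 0.0098×38.1 + 0.013×24.1 = 3.504.
Rate = 5.239/(1 + 3.504) = 1.163 kJ/s.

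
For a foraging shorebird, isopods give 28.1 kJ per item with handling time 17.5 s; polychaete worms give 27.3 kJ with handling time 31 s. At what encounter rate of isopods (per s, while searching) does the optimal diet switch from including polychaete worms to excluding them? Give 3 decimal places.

0.069 per s

At the threshold, the rate on isopods alone equals the profitability of polychaete worms: λ·28.1/(1 + λ·17.5) = 27.3/31 = 0.8806.
Rearranging, λ(28.1 − 0.8806×17.5) = 0.8806, so λ = 0.8806/12.69 = 0.0694 per s.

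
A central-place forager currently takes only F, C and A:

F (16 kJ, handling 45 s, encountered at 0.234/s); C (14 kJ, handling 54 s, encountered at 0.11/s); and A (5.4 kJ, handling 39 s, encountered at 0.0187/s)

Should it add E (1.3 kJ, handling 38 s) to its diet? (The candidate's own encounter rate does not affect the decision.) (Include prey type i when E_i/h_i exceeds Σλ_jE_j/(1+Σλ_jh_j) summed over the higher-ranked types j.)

No

On F, C and A alone, R = ΣλE/(1+Σλh) = 5.385/18.2 = 0.2959 kJ/s.
E: E/h = 1.3/38 = 0.03421 kJ/s.
0.03421 < 0.2959, so adding E would lower the average — exclude it.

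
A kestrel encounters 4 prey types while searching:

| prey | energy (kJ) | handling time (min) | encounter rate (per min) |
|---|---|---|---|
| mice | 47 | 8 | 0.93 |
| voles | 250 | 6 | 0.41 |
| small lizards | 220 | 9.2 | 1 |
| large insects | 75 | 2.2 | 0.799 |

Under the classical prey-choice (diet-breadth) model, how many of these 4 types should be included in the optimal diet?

Rank by E/h (kJ/min): voles 41.7, large insects 34.1, small lizards 23.9, mice 5.88. Include each in turn until the next type's E/h falls below the running intake rate.
Rate on top 1: 29.62. large insects: 34.1 > 29.62 → include.
Rate on top 2: 31.13. small lizards: 23.9 < 31.13 → exclude; stop.
Optimal diet: voles, large insects — 2 of 4 types.

2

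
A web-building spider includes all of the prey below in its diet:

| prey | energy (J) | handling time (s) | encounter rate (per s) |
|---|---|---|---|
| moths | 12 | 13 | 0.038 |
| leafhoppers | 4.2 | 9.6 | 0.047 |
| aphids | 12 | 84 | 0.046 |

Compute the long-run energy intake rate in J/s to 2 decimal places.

0.21 J/s

R = Σλ_iE_i / (1 + Σλ_ih_i)
Numerator: 0.038×12 + 0.047×4.2 + 0.046×12 = 1.205
Denominator: 1 + 0.038×13 + 0.047×9.6 + 0.046×84 = 5.809
R = 1.205/5.809 = 0.2075 J/s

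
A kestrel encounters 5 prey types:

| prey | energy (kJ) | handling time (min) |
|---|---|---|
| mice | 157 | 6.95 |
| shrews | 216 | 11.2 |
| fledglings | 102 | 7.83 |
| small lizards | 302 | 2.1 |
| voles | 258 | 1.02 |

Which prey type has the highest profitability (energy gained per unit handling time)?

voles

Profitability E/h (kJ/min): mice = 157/6.95 = 22.6, shrews = 216/11.2 = 19.3, fledglings = 102/7.83 = 13, small lizards = 302/2.1 = 144, voles = 258/1.02 = 253.
Ranked: voles > small lizards > mice > shrews > fledglings.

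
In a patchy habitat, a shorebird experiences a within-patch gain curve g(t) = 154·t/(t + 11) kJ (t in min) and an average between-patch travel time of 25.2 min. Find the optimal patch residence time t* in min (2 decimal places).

Optimal t* satisfies g'(t*) = g(t*)/(T + t*).
g'(t) = 154·11/(t + 11)². Setting 154·11/(t+11)² = 154t/[(t+11)(25.2+t)] gives 11(25.2+t) = t(t+11), so t² = 11×25.2 = 277.2.
t* = √277.2 = 16.65 min.

16.65 min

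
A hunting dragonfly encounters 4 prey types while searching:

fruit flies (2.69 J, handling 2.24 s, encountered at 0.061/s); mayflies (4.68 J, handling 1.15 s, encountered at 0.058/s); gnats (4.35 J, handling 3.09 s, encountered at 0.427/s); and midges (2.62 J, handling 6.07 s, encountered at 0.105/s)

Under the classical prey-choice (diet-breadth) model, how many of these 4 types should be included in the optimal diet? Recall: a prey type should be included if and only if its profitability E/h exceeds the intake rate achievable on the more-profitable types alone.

3

Profitabilities (E/h, J/s): mayflies 4.07, gnats 1.41, fruit flies 1.2, midges 0.432. Add prey in this order while the next type's profitability exceeds the intake rate on those already taken.
Rate on top 1: 0.2545. gnats: 1.41 > 0.2545 → include.
Rate on top 2: 0.8922. fruit flies: 1.2 > 0.8922 → include.
Rate on top 3: 0.9089. midges: 0.432 < 0.9089 → exclude; stop.
Optimal diet: mayflies, gnats, fruit flies — 3 of 4 types.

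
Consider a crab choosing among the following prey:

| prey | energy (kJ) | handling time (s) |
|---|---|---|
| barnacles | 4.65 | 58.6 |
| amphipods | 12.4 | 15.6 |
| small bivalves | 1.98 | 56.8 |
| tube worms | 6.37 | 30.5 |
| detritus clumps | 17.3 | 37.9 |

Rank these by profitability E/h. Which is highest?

In descending order of E/h:
amphipods: 12.4/15.6 = 0.795 kJ/s
detritus clumps: 17.3/37.9 = 0.456 kJ/s
tube worms: 6.37/30.5 = 0.209 kJ/s
barnacles: 4.65/58.6 = 0.0794 kJ/s
small bivalves: 1.98/56.8 = 0.0349 kJ/s

amphipods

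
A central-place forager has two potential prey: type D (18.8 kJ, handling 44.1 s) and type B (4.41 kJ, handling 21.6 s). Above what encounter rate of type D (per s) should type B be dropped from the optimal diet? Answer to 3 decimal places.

Drop type B once their profitability E₂/h₂ falls below the rate achievable on type D alone: E₂/h₂ = λE₁/(1 + λh₁).
Solve for λ: λE₁h₂ = E₂(1 + λh₁) → λ(E₁h₂ − E₂h₁) = E₂ → λ = E₂/(E₁h₂ − E₂h₁).
λ = 4.41/(18.8×21.6 − 4.41×44.1) = 4.41/211.6 = 0.02084 per s.

0.021 per s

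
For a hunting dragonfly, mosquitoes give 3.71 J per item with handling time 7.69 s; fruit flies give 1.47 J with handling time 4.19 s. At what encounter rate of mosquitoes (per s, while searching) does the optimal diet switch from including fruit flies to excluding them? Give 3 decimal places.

0.347 per s

At the threshold, the rate on mosquitoes alone equals the profitability of fruit flies: λ·3.71/(1 + λ·7.69) = 1.47/4.19 = 0.3508.
Rearranging, λ(3.71 − 0.3508×7.69) = 0.3508, so λ = 0.3508/1.012 = 0.3466 per s.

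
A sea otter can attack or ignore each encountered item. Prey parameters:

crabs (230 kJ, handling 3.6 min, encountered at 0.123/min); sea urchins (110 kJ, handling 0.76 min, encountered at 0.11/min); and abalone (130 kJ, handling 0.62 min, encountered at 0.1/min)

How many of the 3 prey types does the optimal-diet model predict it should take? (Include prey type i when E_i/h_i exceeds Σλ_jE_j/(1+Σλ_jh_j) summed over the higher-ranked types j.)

3

Rank by E/h (kJ/min): abalone 210, sea urchins 145, crabs 63.9. Include each in turn until the next type's E/h falls below the running intake rate.
Rate on top 1: 12.24. sea urchins: 145 > 12.24 → include.
Rate on top 2: 21.91. crabs: 63.9 > 21.91 → include.
Optimal diet: abalone, sea urchins, crabs — 3 of 3 types.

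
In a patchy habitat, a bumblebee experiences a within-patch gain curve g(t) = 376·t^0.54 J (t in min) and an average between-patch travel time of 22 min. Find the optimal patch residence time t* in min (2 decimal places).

25.83 min

By the marginal value theorem, leave when the instantaneous gain rate g'(t) equals the habitat-wide average g(t)/(T + t).
g'(t) = 0.54·376·t^-0.46. Setting 0.54·376·t^-0.46 = 376·t^0.54/(22+t) gives 0.54(22+t) = t, so 0.46·t = 0.54×22.
t* = 0.54×22/0.46 = 25.83 min.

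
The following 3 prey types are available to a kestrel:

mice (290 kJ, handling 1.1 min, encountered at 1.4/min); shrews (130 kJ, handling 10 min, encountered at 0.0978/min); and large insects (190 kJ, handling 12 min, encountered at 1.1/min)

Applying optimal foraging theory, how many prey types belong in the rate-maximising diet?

1

Rank by E/h (kJ/min): mice 264, large insects 15.8, shrews 13. Include each in turn until the next type's E/h falls below the running intake rate.
Rate on top 1: 159.8. large insects: 15.8 < 159.8 → exclude; stop.
Optimal diet: mice — 1 of 3 types.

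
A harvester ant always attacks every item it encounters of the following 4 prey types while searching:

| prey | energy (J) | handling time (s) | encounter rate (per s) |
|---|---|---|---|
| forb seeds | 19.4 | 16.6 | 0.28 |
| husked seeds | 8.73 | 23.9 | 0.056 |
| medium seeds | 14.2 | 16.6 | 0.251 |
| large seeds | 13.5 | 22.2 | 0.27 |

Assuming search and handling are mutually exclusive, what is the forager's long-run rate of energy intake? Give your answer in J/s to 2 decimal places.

R = Σλ_iE_i / (1 + Σλ_ih_i)
Numerator: 0.28×19.4 + 0.056×8.73 + 0.251×14.2 + 0.27×13.5 = 13.13
Denominator: 1 + 0.28×16.6 + 0.056×23.9 + 0.251×16.6 + 0.27×22.2 = 17.15
R = 13.13/17.15 = 0.7657 J/s

0.77 J/s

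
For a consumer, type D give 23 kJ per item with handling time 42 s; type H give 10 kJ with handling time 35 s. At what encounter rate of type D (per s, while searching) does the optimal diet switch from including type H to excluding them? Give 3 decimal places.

0.026 per s

The zero-one rule: include type H iff E₂/h₂ > λE₁/(1+λh₁). Equality gives the switch point.
λE₁h₂ = E₂ + λE₂h₁ ⇒ λ = E₂/(E₁h₂ − E₂h₁) = 10/(805 − 420) = 0.02597 per s.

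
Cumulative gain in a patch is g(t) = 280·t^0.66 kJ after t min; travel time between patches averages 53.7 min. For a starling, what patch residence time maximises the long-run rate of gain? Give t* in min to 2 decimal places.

104.24 min

Optimal t* satisfies g'(t*) = g(t*)/(T + t*).
g'(t) = 0.66·280·t^-0.34. Setting 0.66·280·t^-0.34 = 280·t^0.66/(53.7+t) gives 0.66(53.7+t) = t, so 0.34·t = 0.66×53.7.
t* = 0.66×53.7/0.34 = 104.2 min.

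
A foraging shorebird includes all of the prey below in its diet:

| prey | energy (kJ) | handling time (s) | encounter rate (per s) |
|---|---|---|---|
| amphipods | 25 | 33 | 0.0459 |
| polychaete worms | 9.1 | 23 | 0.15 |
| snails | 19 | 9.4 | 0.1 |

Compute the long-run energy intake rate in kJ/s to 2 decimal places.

0.64 kJ/s

R = (0.0459×25 + 0.15×9.1 + 0.1×19) / (1 + 0.0459×33 + 0.15×23 + 0.1×9.4) = 4.413/6.905 = 0.6391 kJ/s.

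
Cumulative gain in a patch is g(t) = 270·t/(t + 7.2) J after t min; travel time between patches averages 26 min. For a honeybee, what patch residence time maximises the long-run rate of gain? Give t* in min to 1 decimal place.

By the marginal value theorem, leave when the instantaneous gain rate g'(t) equals the habitat-wide average g(t)/(T + t).
g'(t) = 270·7.2/(t + 7.2)². Setting 270·7.2/(t+7.2)² = 270t/[(t+7.2)(26+t)] gives 7.2(26+t) = t(t+7.2), so t² = 7.2×26 = 187.2.
t* = √187.2 = 13.68 min.

13.7 min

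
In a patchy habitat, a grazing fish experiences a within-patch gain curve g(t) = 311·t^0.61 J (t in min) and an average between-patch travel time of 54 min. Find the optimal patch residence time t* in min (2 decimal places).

84.46 min

Maximise g(t)/(T+t): set derivative to zero → g'(t)(T+t) = g(t).
g'(t) = 0.61·311·t^-0.39. Setting 0.61·311·t^-0.39 = 311·t^0.61/(54+t) gives 0.61(54+t) = t, so 0.39·t = 0.61×54.
t* = 0.61×54/0.39 = 84.46 min.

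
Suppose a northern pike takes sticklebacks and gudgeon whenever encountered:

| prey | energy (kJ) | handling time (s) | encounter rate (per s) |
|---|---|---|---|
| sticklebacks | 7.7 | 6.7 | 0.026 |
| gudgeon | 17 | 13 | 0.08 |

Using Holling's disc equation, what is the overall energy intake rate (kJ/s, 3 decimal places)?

R = (0.026×7.7 + 0.08×17) / (1 + 0.026×6.7 + 0.08×13) = 1.56/2.214 = 0.7046 kJ/s.

0.705 kJ/s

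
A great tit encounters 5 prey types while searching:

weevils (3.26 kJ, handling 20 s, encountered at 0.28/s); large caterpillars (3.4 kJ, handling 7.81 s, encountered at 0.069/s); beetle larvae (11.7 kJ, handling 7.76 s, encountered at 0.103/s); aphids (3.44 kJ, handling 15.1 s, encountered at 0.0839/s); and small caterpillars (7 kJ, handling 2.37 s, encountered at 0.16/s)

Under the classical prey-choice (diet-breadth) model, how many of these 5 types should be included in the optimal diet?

E/h in descending order: small caterpillars 2.95, beetle larvae 1.51, large caterpillars 0.435, aphids 0.228, weevils 0.163 kJ/s. The optimal diet is the largest prefix of this list for which every included type satisfies E_i/h_i > R on the types above it.
Rate on top 1: 0.8121. beetle larvae: 1.51 > 0.8121 → include.
Rate on top 2: 1.067. large caterpillars: 0.435 < 1.067 → exclude; stop.
Optimal diet: small caterpillars, beetle larvae — 2 of 5 types.

2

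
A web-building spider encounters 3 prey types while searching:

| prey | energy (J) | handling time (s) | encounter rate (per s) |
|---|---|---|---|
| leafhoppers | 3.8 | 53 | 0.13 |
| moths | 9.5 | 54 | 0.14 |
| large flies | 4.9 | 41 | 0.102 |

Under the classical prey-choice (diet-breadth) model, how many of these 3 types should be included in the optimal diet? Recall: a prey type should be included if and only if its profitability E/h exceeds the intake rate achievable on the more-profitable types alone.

1

E/h in descending order: moths 0.176, large flies 0.12, leafhoppers 0.0717 J/s. The optimal diet is the largest prefix of this list for which every included type satisfies E_i/h_i > R on the types above it.
Rate on top 1: 0.1554. large flies: 0.12 < 0.1554 → exclude; stop.
Optimal diet: moths — 1 of 3 types.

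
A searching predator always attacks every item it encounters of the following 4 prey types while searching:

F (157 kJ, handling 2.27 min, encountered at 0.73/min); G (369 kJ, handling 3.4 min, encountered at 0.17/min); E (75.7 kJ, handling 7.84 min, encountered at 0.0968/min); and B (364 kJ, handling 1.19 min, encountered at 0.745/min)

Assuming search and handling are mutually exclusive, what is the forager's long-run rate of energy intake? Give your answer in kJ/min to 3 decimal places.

93.401 kJ/min

R = (0.73×157 + 0.17×369 + 0.0968×75.7 + 0.745×364) / (1 + 0.73×2.27 + 0.17×3.4 + 0.0968×7.84 + 0.745×1.19) = 455.8/4.881 = 93.4 kJ/min.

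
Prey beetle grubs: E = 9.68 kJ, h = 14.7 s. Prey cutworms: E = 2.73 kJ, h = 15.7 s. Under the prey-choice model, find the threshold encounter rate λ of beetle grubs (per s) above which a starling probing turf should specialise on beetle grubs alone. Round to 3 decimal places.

Drop cutworms once their profitability E₂/h₂ falls below the rate achievable on beetle grubs alone: E₂/h₂ = λE₁/(1 + λh₁).
Solve for λ: λE₁h₂ = E₂(1 + λh₁) → λ(E₁h₂ − E₂h₁) = E₂ → λ = E₂/(E₁h₂ − E₂h₁).
λ = 2.73/(9.68×15.7 − 2.73×14.7) = 2.73/111.8 = 0.02441 per s.

0.024 per s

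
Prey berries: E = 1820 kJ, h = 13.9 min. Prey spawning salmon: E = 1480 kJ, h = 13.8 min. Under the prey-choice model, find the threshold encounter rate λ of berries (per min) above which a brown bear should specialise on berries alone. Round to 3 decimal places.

0.326 per min

The zero-one rule: include spawning salmon iff E₂/h₂ > λE₁/(1+λh₁). Equality gives the switch point.
λE₁h₂ = E₂ + λE₂h₁ ⇒ λ = E₂/(E₁h₂ − E₂h₁) = 1480/(2.512e+04 − 2.057e+04) = 0.3257 per min.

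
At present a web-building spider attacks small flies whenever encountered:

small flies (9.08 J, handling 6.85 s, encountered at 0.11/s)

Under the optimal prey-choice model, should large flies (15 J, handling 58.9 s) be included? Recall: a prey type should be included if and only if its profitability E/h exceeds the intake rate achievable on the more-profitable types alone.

Current rate: (0.11×9.08)/(1 + 0.11×6.85) = 0.5696 J/s.
large flies: E/h = 15/58.9 = 0.2547 J/s.
0.2547 < 0.5696, so adding large flies would lower the average — exclude it.

No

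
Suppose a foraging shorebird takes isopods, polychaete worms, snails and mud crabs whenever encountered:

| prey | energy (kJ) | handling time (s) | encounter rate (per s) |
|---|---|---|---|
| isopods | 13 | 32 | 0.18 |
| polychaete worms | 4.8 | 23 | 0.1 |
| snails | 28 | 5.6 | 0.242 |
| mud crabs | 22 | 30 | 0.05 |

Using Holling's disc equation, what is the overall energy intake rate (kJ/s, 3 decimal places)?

Energy encountered per unit search time: 0.18×13 + 0.1×4.8 + 0.242×28 + 0.05×22 = 10.7 kJ/s.
Handling time per unit search time: 0.18×32 + 0.1×23 + 0.242×5.6 + 0.05×30 = 10.92.
Rate = 10.7/(1 + 10.92) = 0.8977 kJ/s.

0.898 kJ/s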